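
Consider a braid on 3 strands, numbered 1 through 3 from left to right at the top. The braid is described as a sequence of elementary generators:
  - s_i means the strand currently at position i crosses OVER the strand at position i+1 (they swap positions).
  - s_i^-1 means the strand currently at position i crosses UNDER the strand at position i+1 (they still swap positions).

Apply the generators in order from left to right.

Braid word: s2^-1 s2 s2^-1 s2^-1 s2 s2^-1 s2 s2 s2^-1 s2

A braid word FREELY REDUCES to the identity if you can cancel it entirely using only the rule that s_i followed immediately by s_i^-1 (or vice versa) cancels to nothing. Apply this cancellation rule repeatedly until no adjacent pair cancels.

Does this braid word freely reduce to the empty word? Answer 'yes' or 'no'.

Answer: yes

Derivation:
Gen 1 (s2^-1): push. Stack: [s2^-1]
Gen 2 (s2): cancels prior s2^-1. Stack: []
Gen 3 (s2^-1): push. Stack: [s2^-1]
Gen 4 (s2^-1): push. Stack: [s2^-1 s2^-1]
Gen 5 (s2): cancels prior s2^-1. Stack: [s2^-1]
Gen 6 (s2^-1): push. Stack: [s2^-1 s2^-1]
Gen 7 (s2): cancels prior s2^-1. Stack: [s2^-1]
Gen 8 (s2): cancels prior s2^-1. Stack: []
Gen 9 (s2^-1): push. Stack: [s2^-1]
Gen 10 (s2): cancels prior s2^-1. Stack: []
Reduced word: (empty)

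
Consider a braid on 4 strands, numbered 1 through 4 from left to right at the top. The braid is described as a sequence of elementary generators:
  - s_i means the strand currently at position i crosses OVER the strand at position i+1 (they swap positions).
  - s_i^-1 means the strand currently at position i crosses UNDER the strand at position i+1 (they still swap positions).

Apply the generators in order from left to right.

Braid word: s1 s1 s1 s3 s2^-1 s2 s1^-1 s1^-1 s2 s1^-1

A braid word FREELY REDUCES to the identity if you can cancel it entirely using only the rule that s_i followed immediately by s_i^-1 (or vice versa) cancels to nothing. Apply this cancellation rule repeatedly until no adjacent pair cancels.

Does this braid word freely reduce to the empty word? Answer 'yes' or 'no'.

Answer: no

Derivation:
Gen 1 (s1): push. Stack: [s1]
Gen 2 (s1): push. Stack: [s1 s1]
Gen 3 (s1): push. Stack: [s1 s1 s1]
Gen 4 (s3): push. Stack: [s1 s1 s1 s3]
Gen 5 (s2^-1): push. Stack: [s1 s1 s1 s3 s2^-1]
Gen 6 (s2): cancels prior s2^-1. Stack: [s1 s1 s1 s3]
Gen 7 (s1^-1): push. Stack: [s1 s1 s1 s3 s1^-1]
Gen 8 (s1^-1): push. Stack: [s1 s1 s1 s3 s1^-1 s1^-1]
Gen 9 (s2): push. Stack: [s1 s1 s1 s3 s1^-1 s1^-1 s2]
Gen 10 (s1^-1): push. Stack: [s1 s1 s1 s3 s1^-1 s1^-1 s2 s1^-1]
Reduced word: s1 s1 s1 s3 s1^-1 s1^-1 s2 s1^-1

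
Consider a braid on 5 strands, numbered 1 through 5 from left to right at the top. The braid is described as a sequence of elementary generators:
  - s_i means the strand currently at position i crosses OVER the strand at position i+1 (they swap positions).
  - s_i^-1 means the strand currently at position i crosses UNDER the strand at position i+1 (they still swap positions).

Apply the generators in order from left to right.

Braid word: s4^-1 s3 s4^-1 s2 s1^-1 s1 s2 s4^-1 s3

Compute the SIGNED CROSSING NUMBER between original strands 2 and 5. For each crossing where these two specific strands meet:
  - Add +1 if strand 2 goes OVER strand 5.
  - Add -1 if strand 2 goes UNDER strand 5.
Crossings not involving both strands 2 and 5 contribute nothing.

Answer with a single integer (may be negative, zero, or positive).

Gen 1: crossing 4x5. Both 2&5? no. Sum: 0
Gen 2: crossing 3x5. Both 2&5? no. Sum: 0
Gen 3: crossing 3x4. Both 2&5? no. Sum: 0
Gen 4: 2 over 5. Both 2&5? yes. Contrib: +1. Sum: 1
Gen 5: crossing 1x5. Both 2&5? no. Sum: 1
Gen 6: crossing 5x1. Both 2&5? no. Sum: 1
Gen 7: 5 over 2. Both 2&5? yes. Contrib: -1. Sum: 0
Gen 8: crossing 4x3. Both 2&5? no. Sum: 0
Gen 9: crossing 5x3. Both 2&5? no. Sum: 0

Answer: 0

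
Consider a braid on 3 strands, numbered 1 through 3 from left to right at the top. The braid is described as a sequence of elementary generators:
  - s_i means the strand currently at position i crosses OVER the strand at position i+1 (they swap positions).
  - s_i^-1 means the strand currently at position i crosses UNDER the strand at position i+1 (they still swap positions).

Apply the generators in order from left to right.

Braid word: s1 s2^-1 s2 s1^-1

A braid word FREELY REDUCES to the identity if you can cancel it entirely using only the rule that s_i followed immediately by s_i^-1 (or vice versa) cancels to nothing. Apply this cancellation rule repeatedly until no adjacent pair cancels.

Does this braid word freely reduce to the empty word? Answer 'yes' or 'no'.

Answer: yes

Derivation:
Gen 1 (s1): push. Stack: [s1]
Gen 2 (s2^-1): push. Stack: [s1 s2^-1]
Gen 3 (s2): cancels prior s2^-1. Stack: [s1]
Gen 4 (s1^-1): cancels prior s1. Stack: []
Reduced word: (empty)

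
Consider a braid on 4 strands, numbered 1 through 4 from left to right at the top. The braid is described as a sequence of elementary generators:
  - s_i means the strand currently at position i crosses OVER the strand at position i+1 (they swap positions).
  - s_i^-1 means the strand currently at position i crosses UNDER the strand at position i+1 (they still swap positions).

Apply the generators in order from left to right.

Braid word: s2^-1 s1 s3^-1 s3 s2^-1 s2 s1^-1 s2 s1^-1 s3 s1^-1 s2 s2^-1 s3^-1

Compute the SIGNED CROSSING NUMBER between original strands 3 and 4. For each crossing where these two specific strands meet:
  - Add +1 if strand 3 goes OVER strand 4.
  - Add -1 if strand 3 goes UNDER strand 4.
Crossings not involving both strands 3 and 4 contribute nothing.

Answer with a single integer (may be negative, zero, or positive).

Answer: 2

Derivation:
Gen 1: crossing 2x3. Both 3&4? no. Sum: 0
Gen 2: crossing 1x3. Both 3&4? no. Sum: 0
Gen 3: crossing 2x4. Both 3&4? no. Sum: 0
Gen 4: crossing 4x2. Both 3&4? no. Sum: 0
Gen 5: crossing 1x2. Both 3&4? no. Sum: 0
Gen 6: crossing 2x1. Both 3&4? no. Sum: 0
Gen 7: crossing 3x1. Both 3&4? no. Sum: 0
Gen 8: crossing 3x2. Both 3&4? no. Sum: 0
Gen 9: crossing 1x2. Both 3&4? no. Sum: 0
Gen 10: 3 over 4. Both 3&4? yes. Contrib: +1. Sum: 1
Gen 11: crossing 2x1. Both 3&4? no. Sum: 1
Gen 12: crossing 2x4. Both 3&4? no. Sum: 1
Gen 13: crossing 4x2. Both 3&4? no. Sum: 1
Gen 14: 4 under 3. Both 3&4? yes. Contrib: +1. Sum: 2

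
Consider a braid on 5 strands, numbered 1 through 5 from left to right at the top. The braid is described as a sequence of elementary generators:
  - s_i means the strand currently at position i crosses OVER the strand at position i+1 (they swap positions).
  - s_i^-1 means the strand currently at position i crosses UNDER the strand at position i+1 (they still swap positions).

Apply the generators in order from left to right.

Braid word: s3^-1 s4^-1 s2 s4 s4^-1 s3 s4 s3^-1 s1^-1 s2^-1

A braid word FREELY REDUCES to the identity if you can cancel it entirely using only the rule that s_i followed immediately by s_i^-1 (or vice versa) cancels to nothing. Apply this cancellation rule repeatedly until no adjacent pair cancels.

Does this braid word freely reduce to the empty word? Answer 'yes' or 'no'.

Gen 1 (s3^-1): push. Stack: [s3^-1]
Gen 2 (s4^-1): push. Stack: [s3^-1 s4^-1]
Gen 3 (s2): push. Stack: [s3^-1 s4^-1 s2]
Gen 4 (s4): push. Stack: [s3^-1 s4^-1 s2 s4]
Gen 5 (s4^-1): cancels prior s4. Stack: [s3^-1 s4^-1 s2]
Gen 6 (s3): push. Stack: [s3^-1 s4^-1 s2 s3]
Gen 7 (s4): push. Stack: [s3^-1 s4^-1 s2 s3 s4]
Gen 8 (s3^-1): push. Stack: [s3^-1 s4^-1 s2 s3 s4 s3^-1]
Gen 9 (s1^-1): push. Stack: [s3^-1 s4^-1 s2 s3 s4 s3^-1 s1^-1]
Gen 10 (s2^-1): push. Stack: [s3^-1 s4^-1 s2 s3 s4 s3^-1 s1^-1 s2^-1]
Reduced word: s3^-1 s4^-1 s2 s3 s4 s3^-1 s1^-1 s2^-1

Answer: no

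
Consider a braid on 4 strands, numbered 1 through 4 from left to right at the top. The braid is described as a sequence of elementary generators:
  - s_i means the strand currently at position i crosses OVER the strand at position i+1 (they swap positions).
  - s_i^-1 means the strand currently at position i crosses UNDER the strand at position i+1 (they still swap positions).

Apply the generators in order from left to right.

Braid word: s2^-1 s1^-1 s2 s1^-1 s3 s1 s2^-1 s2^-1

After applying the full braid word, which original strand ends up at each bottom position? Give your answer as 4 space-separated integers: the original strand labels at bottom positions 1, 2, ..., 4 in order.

Gen 1 (s2^-1): strand 2 crosses under strand 3. Perm now: [1 3 2 4]
Gen 2 (s1^-1): strand 1 crosses under strand 3. Perm now: [3 1 2 4]
Gen 3 (s2): strand 1 crosses over strand 2. Perm now: [3 2 1 4]
Gen 4 (s1^-1): strand 3 crosses under strand 2. Perm now: [2 3 1 4]
Gen 5 (s3): strand 1 crosses over strand 4. Perm now: [2 3 4 1]
Gen 6 (s1): strand 2 crosses over strand 3. Perm now: [3 2 4 1]
Gen 7 (s2^-1): strand 2 crosses under strand 4. Perm now: [3 4 2 1]
Gen 8 (s2^-1): strand 4 crosses under strand 2. Perm now: [3 2 4 1]

Answer: 3 2 4 1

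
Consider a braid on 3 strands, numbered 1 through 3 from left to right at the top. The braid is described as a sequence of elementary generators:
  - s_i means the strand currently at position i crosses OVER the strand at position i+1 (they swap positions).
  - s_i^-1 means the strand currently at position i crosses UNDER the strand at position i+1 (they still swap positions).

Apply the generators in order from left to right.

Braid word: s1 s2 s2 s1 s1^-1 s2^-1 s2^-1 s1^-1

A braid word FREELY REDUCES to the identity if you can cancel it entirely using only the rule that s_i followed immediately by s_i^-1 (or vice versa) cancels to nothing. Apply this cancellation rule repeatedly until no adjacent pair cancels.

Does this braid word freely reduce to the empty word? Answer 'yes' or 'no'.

Answer: yes

Derivation:
Gen 1 (s1): push. Stack: [s1]
Gen 2 (s2): push. Stack: [s1 s2]
Gen 3 (s2): push. Stack: [s1 s2 s2]
Gen 4 (s1): push. Stack: [s1 s2 s2 s1]
Gen 5 (s1^-1): cancels prior s1. Stack: [s1 s2 s2]
Gen 6 (s2^-1): cancels prior s2. Stack: [s1 s2]
Gen 7 (s2^-1): cancels prior s2. Stack: [s1]
Gen 8 (s1^-1): cancels prior s1. Stack: []
Reduced word: (empty)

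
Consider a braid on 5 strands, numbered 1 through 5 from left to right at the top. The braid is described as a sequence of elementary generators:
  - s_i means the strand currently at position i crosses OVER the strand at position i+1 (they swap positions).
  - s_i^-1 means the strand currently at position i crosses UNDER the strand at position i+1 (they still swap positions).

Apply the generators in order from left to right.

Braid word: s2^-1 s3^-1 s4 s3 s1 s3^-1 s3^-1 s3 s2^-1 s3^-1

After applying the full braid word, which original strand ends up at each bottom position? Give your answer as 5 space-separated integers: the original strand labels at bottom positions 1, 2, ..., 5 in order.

Gen 1 (s2^-1): strand 2 crosses under strand 3. Perm now: [1 3 2 4 5]
Gen 2 (s3^-1): strand 2 crosses under strand 4. Perm now: [1 3 4 2 5]
Gen 3 (s4): strand 2 crosses over strand 5. Perm now: [1 3 4 5 2]
Gen 4 (s3): strand 4 crosses over strand 5. Perm now: [1 3 5 4 2]
Gen 5 (s1): strand 1 crosses over strand 3. Perm now: [3 1 5 4 2]
Gen 6 (s3^-1): strand 5 crosses under strand 4. Perm now: [3 1 4 5 2]
Gen 7 (s3^-1): strand 4 crosses under strand 5. Perm now: [3 1 5 4 2]
Gen 8 (s3): strand 5 crosses over strand 4. Perm now: [3 1 4 5 2]
Gen 9 (s2^-1): strand 1 crosses under strand 4. Perm now: [3 4 1 5 2]
Gen 10 (s3^-1): strand 1 crosses under strand 5. Perm now: [3 4 5 1 2]

Answer: 3 4 5 1 2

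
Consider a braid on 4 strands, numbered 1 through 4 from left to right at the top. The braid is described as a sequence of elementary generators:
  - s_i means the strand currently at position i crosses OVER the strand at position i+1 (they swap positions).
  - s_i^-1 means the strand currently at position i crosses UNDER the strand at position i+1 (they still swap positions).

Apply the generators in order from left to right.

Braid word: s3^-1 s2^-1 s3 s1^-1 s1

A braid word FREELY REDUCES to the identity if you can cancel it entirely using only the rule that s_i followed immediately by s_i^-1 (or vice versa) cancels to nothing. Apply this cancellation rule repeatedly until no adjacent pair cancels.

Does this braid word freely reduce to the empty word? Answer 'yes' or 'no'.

Gen 1 (s3^-1): push. Stack: [s3^-1]
Gen 2 (s2^-1): push. Stack: [s3^-1 s2^-1]
Gen 3 (s3): push. Stack: [s3^-1 s2^-1 s3]
Gen 4 (s1^-1): push. Stack: [s3^-1 s2^-1 s3 s1^-1]
Gen 5 (s1): cancels prior s1^-1. Stack: [s3^-1 s2^-1 s3]
Reduced word: s3^-1 s2^-1 s3

Answer: no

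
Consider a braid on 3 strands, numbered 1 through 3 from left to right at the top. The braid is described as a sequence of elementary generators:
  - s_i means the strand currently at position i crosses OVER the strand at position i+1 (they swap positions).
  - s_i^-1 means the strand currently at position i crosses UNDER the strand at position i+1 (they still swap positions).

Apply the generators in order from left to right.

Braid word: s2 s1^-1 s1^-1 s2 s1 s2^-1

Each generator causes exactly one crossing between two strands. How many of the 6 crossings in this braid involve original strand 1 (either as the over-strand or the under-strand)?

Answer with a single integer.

Gen 1: crossing 2x3. Involves strand 1? no. Count so far: 0
Gen 2: crossing 1x3. Involves strand 1? yes. Count so far: 1
Gen 3: crossing 3x1. Involves strand 1? yes. Count so far: 2
Gen 4: crossing 3x2. Involves strand 1? no. Count so far: 2
Gen 5: crossing 1x2. Involves strand 1? yes. Count so far: 3
Gen 6: crossing 1x3. Involves strand 1? yes. Count so far: 4

Answer: 4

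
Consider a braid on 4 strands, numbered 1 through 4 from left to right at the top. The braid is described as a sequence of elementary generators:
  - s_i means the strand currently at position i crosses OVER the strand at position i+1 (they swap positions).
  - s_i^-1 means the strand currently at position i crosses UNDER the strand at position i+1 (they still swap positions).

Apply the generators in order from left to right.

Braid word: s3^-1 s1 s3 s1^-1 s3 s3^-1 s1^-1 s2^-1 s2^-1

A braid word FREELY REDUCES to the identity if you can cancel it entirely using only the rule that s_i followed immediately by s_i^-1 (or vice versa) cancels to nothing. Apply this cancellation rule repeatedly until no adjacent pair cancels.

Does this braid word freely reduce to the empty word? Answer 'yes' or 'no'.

Gen 1 (s3^-1): push. Stack: [s3^-1]
Gen 2 (s1): push. Stack: [s3^-1 s1]
Gen 3 (s3): push. Stack: [s3^-1 s1 s3]
Gen 4 (s1^-1): push. Stack: [s3^-1 s1 s3 s1^-1]
Gen 5 (s3): push. Stack: [s3^-1 s1 s3 s1^-1 s3]
Gen 6 (s3^-1): cancels prior s3. Stack: [s3^-1 s1 s3 s1^-1]
Gen 7 (s1^-1): push. Stack: [s3^-1 s1 s3 s1^-1 s1^-1]
Gen 8 (s2^-1): push. Stack: [s3^-1 s1 s3 s1^-1 s1^-1 s2^-1]
Gen 9 (s2^-1): push. Stack: [s3^-1 s1 s3 s1^-1 s1^-1 s2^-1 s2^-1]
Reduced word: s3^-1 s1 s3 s1^-1 s1^-1 s2^-1 s2^-1

Answer: no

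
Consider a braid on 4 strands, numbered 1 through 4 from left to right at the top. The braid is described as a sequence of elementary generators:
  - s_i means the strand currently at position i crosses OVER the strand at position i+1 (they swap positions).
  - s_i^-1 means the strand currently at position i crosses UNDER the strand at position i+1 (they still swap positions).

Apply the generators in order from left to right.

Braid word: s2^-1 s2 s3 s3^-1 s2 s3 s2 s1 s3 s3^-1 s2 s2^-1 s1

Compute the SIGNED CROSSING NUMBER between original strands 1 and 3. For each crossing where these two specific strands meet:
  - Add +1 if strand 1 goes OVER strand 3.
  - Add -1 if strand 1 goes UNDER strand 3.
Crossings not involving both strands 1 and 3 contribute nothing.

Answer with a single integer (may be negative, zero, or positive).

Answer: 2

Derivation:
Gen 1: crossing 2x3. Both 1&3? no. Sum: 0
Gen 2: crossing 3x2. Both 1&3? no. Sum: 0
Gen 3: crossing 3x4. Both 1&3? no. Sum: 0
Gen 4: crossing 4x3. Both 1&3? no. Sum: 0
Gen 5: crossing 2x3. Both 1&3? no. Sum: 0
Gen 6: crossing 2x4. Both 1&3? no. Sum: 0
Gen 7: crossing 3x4. Both 1&3? no. Sum: 0
Gen 8: crossing 1x4. Both 1&3? no. Sum: 0
Gen 9: crossing 3x2. Both 1&3? no. Sum: 0
Gen 10: crossing 2x3. Both 1&3? no. Sum: 0
Gen 11: 1 over 3. Both 1&3? yes. Contrib: +1. Sum: 1
Gen 12: 3 under 1. Both 1&3? yes. Contrib: +1. Sum: 2
Gen 13: crossing 4x1. Both 1&3? no. Sum: 2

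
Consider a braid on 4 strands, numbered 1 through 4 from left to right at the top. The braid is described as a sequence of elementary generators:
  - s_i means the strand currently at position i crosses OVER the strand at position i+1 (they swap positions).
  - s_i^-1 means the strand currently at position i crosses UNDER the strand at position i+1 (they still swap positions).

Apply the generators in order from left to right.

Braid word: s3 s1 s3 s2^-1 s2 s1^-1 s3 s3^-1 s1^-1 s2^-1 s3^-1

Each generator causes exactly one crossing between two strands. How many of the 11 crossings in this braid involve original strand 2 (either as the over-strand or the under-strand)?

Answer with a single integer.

Answer: 3

Derivation:
Gen 1: crossing 3x4. Involves strand 2? no. Count so far: 0
Gen 2: crossing 1x2. Involves strand 2? yes. Count so far: 1
Gen 3: crossing 4x3. Involves strand 2? no. Count so far: 1
Gen 4: crossing 1x3. Involves strand 2? no. Count so far: 1
Gen 5: crossing 3x1. Involves strand 2? no. Count so far: 1
Gen 6: crossing 2x1. Involves strand 2? yes. Count so far: 2
Gen 7: crossing 3x4. Involves strand 2? no. Count so far: 2
Gen 8: crossing 4x3. Involves strand 2? no. Count so far: 2
Gen 9: crossing 1x2. Involves strand 2? yes. Count so far: 3
Gen 10: crossing 1x3. Involves strand 2? no. Count so far: 3
Gen 11: crossing 1x4. Involves strand 2? no. Count so far: 3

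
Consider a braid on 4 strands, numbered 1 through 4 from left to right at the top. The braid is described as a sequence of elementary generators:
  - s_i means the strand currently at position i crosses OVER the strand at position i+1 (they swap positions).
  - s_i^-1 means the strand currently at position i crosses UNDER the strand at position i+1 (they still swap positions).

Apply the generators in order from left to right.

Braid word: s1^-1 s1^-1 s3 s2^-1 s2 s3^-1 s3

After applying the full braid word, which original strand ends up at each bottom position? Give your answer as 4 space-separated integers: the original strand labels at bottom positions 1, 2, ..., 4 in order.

Answer: 1 2 4 3

Derivation:
Gen 1 (s1^-1): strand 1 crosses under strand 2. Perm now: [2 1 3 4]
Gen 2 (s1^-1): strand 2 crosses under strand 1. Perm now: [1 2 3 4]
Gen 3 (s3): strand 3 crosses over strand 4. Perm now: [1 2 4 3]
Gen 4 (s2^-1): strand 2 crosses under strand 4. Perm now: [1 4 2 3]
Gen 5 (s2): strand 4 crosses over strand 2. Perm now: [1 2 4 3]
Gen 6 (s3^-1): strand 4 crosses under strand 3. Perm now: [1 2 3 4]
Gen 7 (s3): strand 3 crosses over strand 4. Perm now: [1 2 4 3]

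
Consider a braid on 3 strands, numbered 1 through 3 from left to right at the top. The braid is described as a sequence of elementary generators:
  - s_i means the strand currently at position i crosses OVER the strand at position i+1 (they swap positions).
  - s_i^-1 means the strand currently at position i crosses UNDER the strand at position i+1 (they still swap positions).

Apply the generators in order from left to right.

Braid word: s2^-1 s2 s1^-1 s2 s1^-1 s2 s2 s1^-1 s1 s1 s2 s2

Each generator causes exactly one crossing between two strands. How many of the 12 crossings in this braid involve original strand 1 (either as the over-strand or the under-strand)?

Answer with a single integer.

Gen 1: crossing 2x3. Involves strand 1? no. Count so far: 0
Gen 2: crossing 3x2. Involves strand 1? no. Count so far: 0
Gen 3: crossing 1x2. Involves strand 1? yes. Count so far: 1
Gen 4: crossing 1x3. Involves strand 1? yes. Count so far: 2
Gen 5: crossing 2x3. Involves strand 1? no. Count so far: 2
Gen 6: crossing 2x1. Involves strand 1? yes. Count so far: 3
Gen 7: crossing 1x2. Involves strand 1? yes. Count so far: 4
Gen 8: crossing 3x2. Involves strand 1? no. Count so far: 4
Gen 9: crossing 2x3. Involves strand 1? no. Count so far: 4
Gen 10: crossing 3x2. Involves strand 1? no. Count so far: 4
Gen 11: crossing 3x1. Involves strand 1? yes. Count so far: 5
Gen 12: crossing 1x3. Involves strand 1? yes. Count so far: 6

Answer: 6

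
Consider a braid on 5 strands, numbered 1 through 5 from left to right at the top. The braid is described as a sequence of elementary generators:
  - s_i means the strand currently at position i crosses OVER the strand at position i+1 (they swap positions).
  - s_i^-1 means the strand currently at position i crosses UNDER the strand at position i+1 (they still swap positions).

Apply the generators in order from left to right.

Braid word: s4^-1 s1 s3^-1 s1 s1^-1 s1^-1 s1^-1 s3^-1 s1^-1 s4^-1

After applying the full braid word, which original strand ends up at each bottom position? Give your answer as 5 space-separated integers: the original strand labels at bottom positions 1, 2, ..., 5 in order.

Answer: 1 2 3 4 5

Derivation:
Gen 1 (s4^-1): strand 4 crosses under strand 5. Perm now: [1 2 3 5 4]
Gen 2 (s1): strand 1 crosses over strand 2. Perm now: [2 1 3 5 4]
Gen 3 (s3^-1): strand 3 crosses under strand 5. Perm now: [2 1 5 3 4]
Gen 4 (s1): strand 2 crosses over strand 1. Perm now: [1 2 5 3 4]
Gen 5 (s1^-1): strand 1 crosses under strand 2. Perm now: [2 1 5 3 4]
Gen 6 (s1^-1): strand 2 crosses under strand 1. Perm now: [1 2 5 3 4]
Gen 7 (s1^-1): strand 1 crosses under strand 2. Perm now: [2 1 5 3 4]
Gen 8 (s3^-1): strand 5 crosses under strand 3. Perm now: [2 1 3 5 4]
Gen 9 (s1^-1): strand 2 crosses under strand 1. Perm now: [1 2 3 5 4]
Gen 10 (s4^-1): strand 5 crosses under strand 4. Perm now: [1 2 3 4 5]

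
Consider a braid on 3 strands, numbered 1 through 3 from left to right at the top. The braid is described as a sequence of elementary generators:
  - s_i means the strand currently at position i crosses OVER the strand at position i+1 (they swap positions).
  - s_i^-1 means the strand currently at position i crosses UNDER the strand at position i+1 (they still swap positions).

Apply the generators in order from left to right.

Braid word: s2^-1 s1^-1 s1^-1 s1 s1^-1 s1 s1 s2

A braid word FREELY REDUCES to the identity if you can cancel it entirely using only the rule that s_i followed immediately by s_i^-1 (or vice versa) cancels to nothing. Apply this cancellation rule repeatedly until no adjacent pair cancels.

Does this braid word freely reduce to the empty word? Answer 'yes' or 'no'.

Gen 1 (s2^-1): push. Stack: [s2^-1]
Gen 2 (s1^-1): push. Stack: [s2^-1 s1^-1]
Gen 3 (s1^-1): push. Stack: [s2^-1 s1^-1 s1^-1]
Gen 4 (s1): cancels prior s1^-1. Stack: [s2^-1 s1^-1]
Gen 5 (s1^-1): push. Stack: [s2^-1 s1^-1 s1^-1]
Gen 6 (s1): cancels prior s1^-1. Stack: [s2^-1 s1^-1]
Gen 7 (s1): cancels prior s1^-1. Stack: [s2^-1]
Gen 8 (s2): cancels prior s2^-1. Stack: []
Reduced word: (empty)

Answer: yes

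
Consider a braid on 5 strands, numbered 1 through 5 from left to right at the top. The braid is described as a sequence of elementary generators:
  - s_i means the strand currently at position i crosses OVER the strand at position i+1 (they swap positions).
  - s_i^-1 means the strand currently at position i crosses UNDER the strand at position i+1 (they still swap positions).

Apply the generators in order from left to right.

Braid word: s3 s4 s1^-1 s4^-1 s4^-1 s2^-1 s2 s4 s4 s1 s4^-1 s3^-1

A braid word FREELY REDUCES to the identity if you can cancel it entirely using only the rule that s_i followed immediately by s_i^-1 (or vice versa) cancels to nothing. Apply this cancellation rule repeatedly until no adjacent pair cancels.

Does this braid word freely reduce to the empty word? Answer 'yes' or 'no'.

Answer: yes

Derivation:
Gen 1 (s3): push. Stack: [s3]
Gen 2 (s4): push. Stack: [s3 s4]
Gen 3 (s1^-1): push. Stack: [s3 s4 s1^-1]
Gen 4 (s4^-1): push. Stack: [s3 s4 s1^-1 s4^-1]
Gen 5 (s4^-1): push. Stack: [s3 s4 s1^-1 s4^-1 s4^-1]
Gen 6 (s2^-1): push. Stack: [s3 s4 s1^-1 s4^-1 s4^-1 s2^-1]
Gen 7 (s2): cancels prior s2^-1. Stack: [s3 s4 s1^-1 s4^-1 s4^-1]
Gen 8 (s4): cancels prior s4^-1. Stack: [s3 s4 s1^-1 s4^-1]
Gen 9 (s4): cancels prior s4^-1. Stack: [s3 s4 s1^-1]
Gen 10 (s1): cancels prior s1^-1. Stack: [s3 s4]
Gen 11 (s4^-1): cancels prior s4. Stack: [s3]
Gen 12 (s3^-1): cancels prior s3. Stack: []
Reduced word: (empty)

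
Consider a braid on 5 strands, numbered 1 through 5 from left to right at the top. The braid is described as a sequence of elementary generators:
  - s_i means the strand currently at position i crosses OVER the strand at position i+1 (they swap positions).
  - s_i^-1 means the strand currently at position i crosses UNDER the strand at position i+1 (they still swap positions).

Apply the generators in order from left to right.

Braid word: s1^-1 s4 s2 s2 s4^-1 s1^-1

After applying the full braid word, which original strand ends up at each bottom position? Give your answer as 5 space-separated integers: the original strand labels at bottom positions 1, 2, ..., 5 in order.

Answer: 1 2 3 4 5

Derivation:
Gen 1 (s1^-1): strand 1 crosses under strand 2. Perm now: [2 1 3 4 5]
Gen 2 (s4): strand 4 crosses over strand 5. Perm now: [2 1 3 5 4]
Gen 3 (s2): strand 1 crosses over strand 3. Perm now: [2 3 1 5 4]
Gen 4 (s2): strand 3 crosses over strand 1. Perm now: [2 1 3 5 4]
Gen 5 (s4^-1): strand 5 crosses under strand 4. Perm now: [2 1 3 4 5]
Gen 6 (s1^-1): strand 2 crosses under strand 1. Perm now: [1 2 3 4 5]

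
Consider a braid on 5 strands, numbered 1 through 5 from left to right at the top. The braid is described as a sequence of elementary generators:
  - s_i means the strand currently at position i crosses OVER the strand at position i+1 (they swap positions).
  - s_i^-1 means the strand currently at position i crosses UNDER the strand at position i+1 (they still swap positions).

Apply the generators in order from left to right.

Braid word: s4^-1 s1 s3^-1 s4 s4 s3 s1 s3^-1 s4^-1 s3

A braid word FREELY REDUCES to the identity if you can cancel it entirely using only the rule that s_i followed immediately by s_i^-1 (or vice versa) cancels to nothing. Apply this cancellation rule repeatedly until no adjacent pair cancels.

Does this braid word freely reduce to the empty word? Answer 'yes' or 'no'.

Answer: no

Derivation:
Gen 1 (s4^-1): push. Stack: [s4^-1]
Gen 2 (s1): push. Stack: [s4^-1 s1]
Gen 3 (s3^-1): push. Stack: [s4^-1 s1 s3^-1]
Gen 4 (s4): push. Stack: [s4^-1 s1 s3^-1 s4]
Gen 5 (s4): push. Stack: [s4^-1 s1 s3^-1 s4 s4]
Gen 6 (s3): push. Stack: [s4^-1 s1 s3^-1 s4 s4 s3]
Gen 7 (s1): push. Stack: [s4^-1 s1 s3^-1 s4 s4 s3 s1]
Gen 8 (s3^-1): push. Stack: [s4^-1 s1 s3^-1 s4 s4 s3 s1 s3^-1]
Gen 9 (s4^-1): push. Stack: [s4^-1 s1 s3^-1 s4 s4 s3 s1 s3^-1 s4^-1]
Gen 10 (s3): push. Stack: [s4^-1 s1 s3^-1 s4 s4 s3 s1 s3^-1 s4^-1 s3]
Reduced word: s4^-1 s1 s3^-1 s4 s4 s3 s1 s3^-1 s4^-1 s3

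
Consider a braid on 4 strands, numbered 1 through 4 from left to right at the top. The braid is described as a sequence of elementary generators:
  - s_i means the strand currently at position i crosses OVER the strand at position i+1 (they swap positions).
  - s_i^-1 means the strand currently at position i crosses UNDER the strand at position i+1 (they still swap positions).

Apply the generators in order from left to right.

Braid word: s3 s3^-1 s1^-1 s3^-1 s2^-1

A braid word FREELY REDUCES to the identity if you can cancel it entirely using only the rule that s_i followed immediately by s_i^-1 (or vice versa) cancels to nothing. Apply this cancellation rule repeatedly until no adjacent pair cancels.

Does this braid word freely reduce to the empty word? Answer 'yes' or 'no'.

Gen 1 (s3): push. Stack: [s3]
Gen 2 (s3^-1): cancels prior s3. Stack: []
Gen 3 (s1^-1): push. Stack: [s1^-1]
Gen 4 (s3^-1): push. Stack: [s1^-1 s3^-1]
Gen 5 (s2^-1): push. Stack: [s1^-1 s3^-1 s2^-1]
Reduced word: s1^-1 s3^-1 s2^-1

Answer: no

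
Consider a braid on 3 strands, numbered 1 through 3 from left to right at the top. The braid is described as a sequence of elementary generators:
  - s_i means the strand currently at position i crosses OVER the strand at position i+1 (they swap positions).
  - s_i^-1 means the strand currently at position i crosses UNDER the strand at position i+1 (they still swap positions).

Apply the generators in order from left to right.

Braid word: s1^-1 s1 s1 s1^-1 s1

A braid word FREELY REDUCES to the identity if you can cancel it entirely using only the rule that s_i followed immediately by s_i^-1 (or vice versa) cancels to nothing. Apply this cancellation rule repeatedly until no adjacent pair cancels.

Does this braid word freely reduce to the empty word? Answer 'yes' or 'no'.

Gen 1 (s1^-1): push. Stack: [s1^-1]
Gen 2 (s1): cancels prior s1^-1. Stack: []
Gen 3 (s1): push. Stack: [s1]
Gen 4 (s1^-1): cancels prior s1. Stack: []
Gen 5 (s1): push. Stack: [s1]
Reduced word: s1

Answer: no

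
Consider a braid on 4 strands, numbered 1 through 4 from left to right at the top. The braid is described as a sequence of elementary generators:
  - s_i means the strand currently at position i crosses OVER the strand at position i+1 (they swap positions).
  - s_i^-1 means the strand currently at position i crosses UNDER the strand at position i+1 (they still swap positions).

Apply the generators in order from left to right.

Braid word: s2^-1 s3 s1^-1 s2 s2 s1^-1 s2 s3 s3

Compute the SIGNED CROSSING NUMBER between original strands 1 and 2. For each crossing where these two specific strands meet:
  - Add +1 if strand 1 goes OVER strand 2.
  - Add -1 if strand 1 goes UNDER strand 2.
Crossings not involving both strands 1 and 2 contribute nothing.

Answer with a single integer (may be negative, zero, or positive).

Gen 1: crossing 2x3. Both 1&2? no. Sum: 0
Gen 2: crossing 2x4. Both 1&2? no. Sum: 0
Gen 3: crossing 1x3. Both 1&2? no. Sum: 0
Gen 4: crossing 1x4. Both 1&2? no. Sum: 0
Gen 5: crossing 4x1. Both 1&2? no. Sum: 0
Gen 6: crossing 3x1. Both 1&2? no. Sum: 0
Gen 7: crossing 3x4. Both 1&2? no. Sum: 0
Gen 8: crossing 3x2. Both 1&2? no. Sum: 0
Gen 9: crossing 2x3. Both 1&2? no. Sum: 0

Answer: 0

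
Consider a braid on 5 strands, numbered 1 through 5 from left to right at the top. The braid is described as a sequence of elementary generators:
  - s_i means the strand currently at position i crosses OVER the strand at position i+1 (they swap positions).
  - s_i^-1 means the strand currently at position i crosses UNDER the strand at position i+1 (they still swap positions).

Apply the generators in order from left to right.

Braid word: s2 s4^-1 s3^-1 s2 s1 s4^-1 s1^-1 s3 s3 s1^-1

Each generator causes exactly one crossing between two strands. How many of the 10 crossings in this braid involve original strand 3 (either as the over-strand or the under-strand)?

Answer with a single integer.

Gen 1: crossing 2x3. Involves strand 3? yes. Count so far: 1
Gen 2: crossing 4x5. Involves strand 3? no. Count so far: 1
Gen 3: crossing 2x5. Involves strand 3? no. Count so far: 1
Gen 4: crossing 3x5. Involves strand 3? yes. Count so far: 2
Gen 5: crossing 1x5. Involves strand 3? no. Count so far: 2
Gen 6: crossing 2x4. Involves strand 3? no. Count so far: 2
Gen 7: crossing 5x1. Involves strand 3? no. Count so far: 2
Gen 8: crossing 3x4. Involves strand 3? yes. Count so far: 3
Gen 9: crossing 4x3. Involves strand 3? yes. Count so far: 4
Gen 10: crossing 1x5. Involves strand 3? no. Count so far: 4

Answer: 4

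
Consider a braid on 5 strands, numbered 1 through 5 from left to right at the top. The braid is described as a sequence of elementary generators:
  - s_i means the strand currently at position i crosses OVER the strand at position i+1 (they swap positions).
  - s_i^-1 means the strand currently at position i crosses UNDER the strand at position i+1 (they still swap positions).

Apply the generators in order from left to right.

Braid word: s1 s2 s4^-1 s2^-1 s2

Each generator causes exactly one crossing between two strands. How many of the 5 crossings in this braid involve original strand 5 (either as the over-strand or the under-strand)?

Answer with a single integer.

Answer: 1

Derivation:
Gen 1: crossing 1x2. Involves strand 5? no. Count so far: 0
Gen 2: crossing 1x3. Involves strand 5? no. Count so far: 0
Gen 3: crossing 4x5. Involves strand 5? yes. Count so far: 1
Gen 4: crossing 3x1. Involves strand 5? no. Count so far: 1
Gen 5: crossing 1x3. Involves strand 5? no. Count so far: 1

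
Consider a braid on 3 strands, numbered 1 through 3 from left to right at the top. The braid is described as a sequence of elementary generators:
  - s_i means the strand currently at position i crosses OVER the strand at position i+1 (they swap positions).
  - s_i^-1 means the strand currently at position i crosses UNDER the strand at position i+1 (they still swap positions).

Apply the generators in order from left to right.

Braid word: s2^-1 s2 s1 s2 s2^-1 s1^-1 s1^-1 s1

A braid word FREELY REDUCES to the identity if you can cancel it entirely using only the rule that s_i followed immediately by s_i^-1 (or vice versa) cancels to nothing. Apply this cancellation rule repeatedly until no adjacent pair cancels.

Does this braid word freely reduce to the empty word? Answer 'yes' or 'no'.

Answer: yes

Derivation:
Gen 1 (s2^-1): push. Stack: [s2^-1]
Gen 2 (s2): cancels prior s2^-1. Stack: []
Gen 3 (s1): push. Stack: [s1]
Gen 4 (s2): push. Stack: [s1 s2]
Gen 5 (s2^-1): cancels prior s2. Stack: [s1]
Gen 6 (s1^-1): cancels prior s1. Stack: []
Gen 7 (s1^-1): push. Stack: [s1^-1]
Gen 8 (s1): cancels prior s1^-1. Stack: []
Reduced word: (empty)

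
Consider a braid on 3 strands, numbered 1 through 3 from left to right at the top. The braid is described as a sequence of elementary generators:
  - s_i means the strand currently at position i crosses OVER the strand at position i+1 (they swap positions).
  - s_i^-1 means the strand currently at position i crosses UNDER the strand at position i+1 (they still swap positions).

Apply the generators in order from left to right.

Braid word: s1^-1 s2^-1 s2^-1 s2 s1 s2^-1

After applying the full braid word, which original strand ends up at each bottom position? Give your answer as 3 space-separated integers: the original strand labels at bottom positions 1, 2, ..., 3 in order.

Answer: 3 1 2

Derivation:
Gen 1 (s1^-1): strand 1 crosses under strand 2. Perm now: [2 1 3]
Gen 2 (s2^-1): strand 1 crosses under strand 3. Perm now: [2 3 1]
Gen 3 (s2^-1): strand 3 crosses under strand 1. Perm now: [2 1 3]
Gen 4 (s2): strand 1 crosses over strand 3. Perm now: [2 3 1]
Gen 5 (s1): strand 2 crosses over strand 3. Perm now: [3 2 1]
Gen 6 (s2^-1): strand 2 crosses under strand 1. Perm now: [3 1 2]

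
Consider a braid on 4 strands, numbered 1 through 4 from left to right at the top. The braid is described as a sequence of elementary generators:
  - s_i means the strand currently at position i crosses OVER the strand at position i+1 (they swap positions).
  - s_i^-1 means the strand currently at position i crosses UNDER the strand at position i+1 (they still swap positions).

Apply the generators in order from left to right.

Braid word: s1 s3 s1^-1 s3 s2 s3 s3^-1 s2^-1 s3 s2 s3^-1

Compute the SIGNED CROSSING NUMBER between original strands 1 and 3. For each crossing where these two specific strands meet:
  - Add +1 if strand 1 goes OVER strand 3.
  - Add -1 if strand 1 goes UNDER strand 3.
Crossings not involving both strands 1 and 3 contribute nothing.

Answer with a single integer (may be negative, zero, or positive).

Gen 1: crossing 1x2. Both 1&3? no. Sum: 0
Gen 2: crossing 3x4. Both 1&3? no. Sum: 0
Gen 3: crossing 2x1. Both 1&3? no. Sum: 0
Gen 4: crossing 4x3. Both 1&3? no. Sum: 0
Gen 5: crossing 2x3. Both 1&3? no. Sum: 0
Gen 6: crossing 2x4. Both 1&3? no. Sum: 0
Gen 7: crossing 4x2. Both 1&3? no. Sum: 0
Gen 8: crossing 3x2. Both 1&3? no. Sum: 0
Gen 9: crossing 3x4. Both 1&3? no. Sum: 0
Gen 10: crossing 2x4. Both 1&3? no. Sum: 0
Gen 11: crossing 2x3. Both 1&3? no. Sum: 0

Answer: 0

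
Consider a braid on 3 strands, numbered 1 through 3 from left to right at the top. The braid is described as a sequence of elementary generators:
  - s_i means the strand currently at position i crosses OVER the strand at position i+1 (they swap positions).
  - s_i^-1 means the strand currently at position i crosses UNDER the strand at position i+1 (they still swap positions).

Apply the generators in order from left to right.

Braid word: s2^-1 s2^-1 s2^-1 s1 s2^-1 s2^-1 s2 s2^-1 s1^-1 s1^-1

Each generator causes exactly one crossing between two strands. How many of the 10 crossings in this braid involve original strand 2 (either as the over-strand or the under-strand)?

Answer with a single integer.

Answer: 7

Derivation:
Gen 1: crossing 2x3. Involves strand 2? yes. Count so far: 1
Gen 2: crossing 3x2. Involves strand 2? yes. Count so far: 2
Gen 3: crossing 2x3. Involves strand 2? yes. Count so far: 3
Gen 4: crossing 1x3. Involves strand 2? no. Count so far: 3
Gen 5: crossing 1x2. Involves strand 2? yes. Count so far: 4
Gen 6: crossing 2x1. Involves strand 2? yes. Count so far: 5
Gen 7: crossing 1x2. Involves strand 2? yes. Count so far: 6
Gen 8: crossing 2x1. Involves strand 2? yes. Count so far: 7
Gen 9: crossing 3x1. Involves strand 2? no. Count so far: 7
Gen 10: crossing 1x3. Involves strand 2? no. Count so far: 7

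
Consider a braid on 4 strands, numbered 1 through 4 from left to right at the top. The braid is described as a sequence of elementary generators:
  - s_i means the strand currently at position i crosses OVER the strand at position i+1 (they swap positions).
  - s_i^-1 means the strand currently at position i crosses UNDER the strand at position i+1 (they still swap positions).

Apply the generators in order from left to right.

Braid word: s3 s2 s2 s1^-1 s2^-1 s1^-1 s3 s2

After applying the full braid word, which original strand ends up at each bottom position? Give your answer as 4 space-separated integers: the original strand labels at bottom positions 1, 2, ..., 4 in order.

Answer: 4 3 2 1

Derivation:
Gen 1 (s3): strand 3 crosses over strand 4. Perm now: [1 2 4 3]
Gen 2 (s2): strand 2 crosses over strand 4. Perm now: [1 4 2 3]
Gen 3 (s2): strand 4 crosses over strand 2. Perm now: [1 2 4 3]
Gen 4 (s1^-1): strand 1 crosses under strand 2. Perm now: [2 1 4 3]
Gen 5 (s2^-1): strand 1 crosses under strand 4. Perm now: [2 4 1 3]
Gen 6 (s1^-1): strand 2 crosses under strand 4. Perm now: [4 2 1 3]
Gen 7 (s3): strand 1 crosses over strand 3. Perm now: [4 2 3 1]
Gen 8 (s2): strand 2 crosses over strand 3. Perm now: [4 3 2 1]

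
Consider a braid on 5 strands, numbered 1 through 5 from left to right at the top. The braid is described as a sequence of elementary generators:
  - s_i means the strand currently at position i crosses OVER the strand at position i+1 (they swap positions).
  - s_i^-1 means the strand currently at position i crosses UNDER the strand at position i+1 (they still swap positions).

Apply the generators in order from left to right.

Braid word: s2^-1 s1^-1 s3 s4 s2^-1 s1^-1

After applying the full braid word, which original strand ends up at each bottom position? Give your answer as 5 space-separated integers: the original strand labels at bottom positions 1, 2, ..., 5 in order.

Gen 1 (s2^-1): strand 2 crosses under strand 3. Perm now: [1 3 2 4 5]
Gen 2 (s1^-1): strand 1 crosses under strand 3. Perm now: [3 1 2 4 5]
Gen 3 (s3): strand 2 crosses over strand 4. Perm now: [3 1 4 2 5]
Gen 4 (s4): strand 2 crosses over strand 5. Perm now: [3 1 4 5 2]
Gen 5 (s2^-1): strand 1 crosses under strand 4. Perm now: [3 4 1 5 2]
Gen 6 (s1^-1): strand 3 crosses under strand 4. Perm now: [4 3 1 5 2]

Answer: 4 3 1 5 2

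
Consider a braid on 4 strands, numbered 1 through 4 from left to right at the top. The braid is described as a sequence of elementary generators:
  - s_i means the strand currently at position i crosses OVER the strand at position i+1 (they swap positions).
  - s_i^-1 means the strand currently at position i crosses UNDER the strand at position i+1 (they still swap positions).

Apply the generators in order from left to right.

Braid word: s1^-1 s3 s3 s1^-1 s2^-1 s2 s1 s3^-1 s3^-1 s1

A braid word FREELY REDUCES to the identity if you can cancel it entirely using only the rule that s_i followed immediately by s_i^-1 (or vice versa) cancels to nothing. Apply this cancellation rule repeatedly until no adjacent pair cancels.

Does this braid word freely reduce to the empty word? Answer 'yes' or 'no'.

Answer: yes

Derivation:
Gen 1 (s1^-1): push. Stack: [s1^-1]
Gen 2 (s3): push. Stack: [s1^-1 s3]
Gen 3 (s3): push. Stack: [s1^-1 s3 s3]
Gen 4 (s1^-1): push. Stack: [s1^-1 s3 s3 s1^-1]
Gen 5 (s2^-1): push. Stack: [s1^-1 s3 s3 s1^-1 s2^-1]
Gen 6 (s2): cancels prior s2^-1. Stack: [s1^-1 s3 s3 s1^-1]
Gen 7 (s1): cancels prior s1^-1. Stack: [s1^-1 s3 s3]
Gen 8 (s3^-1): cancels prior s3. Stack: [s1^-1 s3]
Gen 9 (s3^-1): cancels prior s3. Stack: [s1^-1]
Gen 10 (s1): cancels prior s1^-1. Stack: []
Reduced word: (empty)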